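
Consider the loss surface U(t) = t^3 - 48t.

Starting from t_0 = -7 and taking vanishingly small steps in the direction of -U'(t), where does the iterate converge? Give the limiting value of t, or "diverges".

diverges

U'(t) = 3(t - 4)(t + 4), so U'(-7) = 99.
Gradient descent moves in the -U' direction, i.e. t is decreasing.
There is no critical point below t=-7, and U' keeps the same sign, so the iterate runs off to −∞.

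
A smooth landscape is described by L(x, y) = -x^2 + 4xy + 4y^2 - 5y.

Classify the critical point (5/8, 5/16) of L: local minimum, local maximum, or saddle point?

saddle point

The Hessian of L is constant: H = [[-2, 4], [4, 8]].
det(H) = (-2)·8 − 4² = -32.
Since det(H) < 0, H is indefinite and the critical point is a saddle point.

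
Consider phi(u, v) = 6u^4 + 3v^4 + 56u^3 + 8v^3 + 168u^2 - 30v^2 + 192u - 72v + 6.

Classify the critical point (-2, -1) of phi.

The mixed partial ∂²phi/∂u∂v is 0, so the Hessian at any point is diag(phi_uu, phi_vv) = diag(24(3u^2 + 14u + 14), 12(3v^2 + 4v - 5)).
At (-2, -1): H = diag(-48, -72).
Both eigenvalues are negative, so H is negative definite: a local maximum.

local maximum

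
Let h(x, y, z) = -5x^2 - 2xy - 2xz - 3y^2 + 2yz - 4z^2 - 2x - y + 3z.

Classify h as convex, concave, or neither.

h is quadratic, so its Hessian is the constant matrix H = [[-10, -2, -2], [-2, -6, 2], [-2, 2, -8]].
Leading principal minors: -10, 56, -368.
Signs alternate −, +, − ⇒ H ≺ 0 ⇒ concave.

concave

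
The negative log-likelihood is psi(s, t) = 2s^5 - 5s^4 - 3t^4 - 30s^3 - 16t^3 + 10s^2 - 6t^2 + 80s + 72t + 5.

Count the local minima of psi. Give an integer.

psi separates as a function of s plus a function of t, so ∇psi=0 decouples.
∂psi/∂s = 10(s - 4)(s - 1)(s + 1)(s + 2) = 0 at s ∈ {-2, -1, 1, 4}; ∂psi/∂t = -12(t - 1)(t + 2)(t + 3) = 0 at t ∈ {-3, -2, 1}.
The Hessian is diagonal: diag(psi_ss, psi_tt). Second derivatives: psi_ss(-2)=-180, psi_ss(-1)=100, psi_ss(1)=-180, psi_ss(4)=900; psi_tt(-3)=-48, psi_tt(-2)=36, psi_tt(1)=-144.
Local minima occur where both diagonal entries positive: (-1, -2), (4, -2). Count: 2.

2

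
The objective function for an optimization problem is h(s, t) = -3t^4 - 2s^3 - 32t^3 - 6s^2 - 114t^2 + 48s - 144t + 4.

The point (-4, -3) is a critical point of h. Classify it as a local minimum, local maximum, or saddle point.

local minimum

The mixed partial ∂²h/∂s∂t is 0, so the Hessian at any point is diag(h_ss, h_tt) = diag(-12(s + 1), -12(3t^2 + 16t + 19)).
At (-4, -3): H = diag(36, 24).
Both eigenvalues are positive, so H is positive definite: a local minimum.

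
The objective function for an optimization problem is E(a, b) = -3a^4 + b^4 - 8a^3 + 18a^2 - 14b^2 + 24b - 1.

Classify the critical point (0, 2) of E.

local minimum

The mixed partial ∂²E/∂a∂b is 0, so the Hessian at any point is diag(E_aa, E_bb) = diag(12(-3a^2 - 4a + 3), 4(3b^2 - 7)).
At (0, 2): H = diag(36, 20).
Both eigenvalues are positive, so H is positive definite: a local minimum.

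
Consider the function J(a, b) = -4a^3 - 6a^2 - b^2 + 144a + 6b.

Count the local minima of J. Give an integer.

J separates as a function of a plus a function of b, so ∇J=0 decouples.
∂J/∂a = -12(a - 3)(a + 4) = 0 at a ∈ {-4, 3}; ∂J/∂b = -2(b - 3) = 0 at b ∈ {3}.
The Hessian is diagonal: diag(J_aa, J_bb). Second derivatives: J_aa(-4)=84, J_aa(3)=-84; J_bb(3)=-2.
Local minima occur where both diagonal entries positive: none. Count: 0.

0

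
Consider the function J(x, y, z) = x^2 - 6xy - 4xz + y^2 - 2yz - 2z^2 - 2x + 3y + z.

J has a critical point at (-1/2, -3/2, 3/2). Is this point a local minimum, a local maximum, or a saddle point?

The Hessian is constant: H = [[2, -6, -4], [-6, 2, -2], [-4, -2, -4]].
Leading principal minors: Δ₁ = 2, Δ₂ = -32, Δ₃ = -8.
The minors fit neither the all-positive nor the alternating-sign pattern, so H is indefinite: a saddle point.

saddle point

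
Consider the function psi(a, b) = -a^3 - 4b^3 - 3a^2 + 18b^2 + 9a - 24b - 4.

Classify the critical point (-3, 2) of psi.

saddle point

The mixed partial ∂²psi/∂a∂b is 0, so the Hessian at any point is diag(psi_aa, psi_bb) = diag(-6(a + 1), 12(-2b + 3)).
At (-3, 2): H = diag(12, -12).
The eigenvalues have opposite signs, so H is indefinite: a saddle point.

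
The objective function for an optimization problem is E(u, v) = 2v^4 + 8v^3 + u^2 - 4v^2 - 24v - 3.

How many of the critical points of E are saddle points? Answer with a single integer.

E separates as a function of u plus a function of v, so ∇E=0 decouples.
∂E/∂u = 2u = 0 at u ∈ {0}; ∂E/∂v = 8(v - 1)(v + 1)(v + 3) = 0 at v ∈ {-3, -1, 1}.
The Hessian is diagonal: diag(E_uu, E_vv). Second derivatives: E_uu(0)=2; E_vv(-3)=64, E_vv(-1)=-32, E_vv(1)=64.
Saddle points occur where the two diagonal entries have opposite signs: (0, -1). Count: 1.

1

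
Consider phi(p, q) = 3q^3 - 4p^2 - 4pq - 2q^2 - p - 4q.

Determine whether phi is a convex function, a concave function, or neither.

neither

The term 3q^3 is cubic, so the Hessian is not constant.
∂²phi/∂q² = 18q - 4, which takes both signs as q varies (negative for sufficiently negative q). A diagonal entry of the Hessian changing sign means the Hessian is neither positive- nor negative-semidefinite on all of R^2.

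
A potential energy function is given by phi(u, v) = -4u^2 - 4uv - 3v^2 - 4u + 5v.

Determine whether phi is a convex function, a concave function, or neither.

concave

phi is quadratic, so its Hessian is the constant matrix H = [[-8, -4], [-4, -6]].
det(H) = 32, tr(H) = -14.
det(H) > 0 and tr(H) < 0, so H is negative definite everywhere: concave.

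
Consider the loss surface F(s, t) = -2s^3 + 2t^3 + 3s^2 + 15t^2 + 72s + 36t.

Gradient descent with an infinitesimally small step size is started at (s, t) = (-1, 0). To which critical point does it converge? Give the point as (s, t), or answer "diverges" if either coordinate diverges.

(-3, -2)

F is separable, so gradient descent decouples: s follows -∂F/∂s, t follows -∂F/∂t.
∂F/∂s = -6(s - 4)(s + 3); at s=-1 this is 60, so s decreases.
∂F/∂t = 6(t + 2)(t + 3); at t=0 this is 36, so t decreases.
s converges to its nearest critical value -3 (a local min of the s-part); t converges to -2. The iterate converges to (-3, -2).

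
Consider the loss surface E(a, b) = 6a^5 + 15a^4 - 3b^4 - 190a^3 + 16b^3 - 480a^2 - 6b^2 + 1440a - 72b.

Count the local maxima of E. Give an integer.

4

E separates as a function of a plus a function of b, so ∇E=0 decouples.
∂E/∂a = 30(a - 4)(a - 1)(a + 3)(a + 4) = 0 at a ∈ {-4, -3, 1, 4}; ∂E/∂b = -12(b - 3)(b - 2)(b + 1) = 0 at b ∈ {-1, 2, 3}.
The Hessian is diagonal: diag(E_aa, E_bb). Second derivatives: E_aa(-4)=-1200, E_aa(-3)=840, E_aa(1)=-1800, E_aa(4)=5040; E_bb(-1)=-144, E_bb(2)=36, E_bb(3)=-48.
Local maxima occur where both diagonal entries negative: (-4, -1), (-4, 3), (1, -1), (1, 3). Count: 4.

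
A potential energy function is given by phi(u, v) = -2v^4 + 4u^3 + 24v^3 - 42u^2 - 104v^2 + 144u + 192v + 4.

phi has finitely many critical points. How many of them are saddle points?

phi separates as a function of u plus a function of v, so ∇phi=0 decouples.
∂phi/∂u = 12(u - 4)(u - 3) = 0 at u ∈ {3, 4}; ∂phi/∂v = -8(v - 4)(v - 3)(v - 2) = 0 at v ∈ {2, 3, 4}.
The Hessian is diagonal: diag(phi_uu, phi_vv). Second derivatives: phi_uu(3)=-12, phi_uu(4)=12; phi_vv(2)=-16, phi_vv(3)=8, phi_vv(4)=-16.
Saddle points occur where the two diagonal entries have opposite signs: (3, 3), (4, 2), (4, 4). Count: 3.

3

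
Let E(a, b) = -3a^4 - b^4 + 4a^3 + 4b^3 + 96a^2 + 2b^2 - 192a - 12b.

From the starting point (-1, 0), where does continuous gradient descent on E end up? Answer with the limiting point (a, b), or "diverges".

E is separable, so gradient descent decouples: a follows -∂E/∂a, b follows -∂E/∂b.
∂E/∂a = -12(a - 4)(a - 1)(a + 4); at a=-1 this is -360, so a increases.
∂E/∂b = -4(b - 3)(b - 1)(b + 1); at b=0 this is -12, so b increases.
a converges to its nearest critical value 1 (a local min of the a-part); b converges to 1. The iterate converges to (1, 1).

(1, 1)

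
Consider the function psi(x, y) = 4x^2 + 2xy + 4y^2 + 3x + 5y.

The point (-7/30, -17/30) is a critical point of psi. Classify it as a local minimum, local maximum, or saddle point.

local minimum

The Hessian of psi is constant: H = [[8, 2], [2, 8]].
det(H) = 8·8 − 2² = 60.
det(H) > 0 and tr(H) = 16 > 0, so H is positive definite and the point is a local minimum.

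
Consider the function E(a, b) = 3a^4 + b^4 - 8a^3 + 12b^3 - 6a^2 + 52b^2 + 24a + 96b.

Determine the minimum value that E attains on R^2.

E(a,b) separates as P(a) + Q(b), so its minimum is min P + min Q.
P'(a) = 12(a - 2)(a - 1)(a + 1) vanishes at a ∈ {-1, 1, 2}; Q'(b) = 4(b + 2)(b + 3)(b + 4) vanishes at b ∈ {-4, -3, -2}.
Local minima of P (where P''>0): P(-1)=-19, P(2)=8. Local minima of Q: Q(-4)=-64, Q(-2)=-64.
So the global minimum of E is P(-1) + Q(-4) = -19 − 64 = -83, attained at (-1, -4).

-83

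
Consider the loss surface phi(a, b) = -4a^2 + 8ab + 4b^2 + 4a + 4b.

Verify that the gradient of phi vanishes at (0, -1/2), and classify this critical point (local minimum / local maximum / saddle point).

∇phi = (-8a + 8b + 4, 8a + 8b + 4); substituting (0, -1/2) gives ∇phi = (0, 0), so (0, -1/2) is indeed a critical point.
The Hessian of phi is constant: H = [[-8, 8], [8, 8]].
det(H) = (-8)·8 − 8² = -128.
Since det(H) < 0, H is indefinite and the critical point is a saddle point.

saddle point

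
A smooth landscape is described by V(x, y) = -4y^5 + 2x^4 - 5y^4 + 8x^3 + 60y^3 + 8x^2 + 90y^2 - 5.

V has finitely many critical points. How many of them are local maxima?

V separates as a function of x plus a function of y, so ∇V=0 decouples.
∂V/∂x = 8x(x + 1)(x + 2) = 0 at x ∈ {-2, -1, 0}; ∂V/∂y = -20y(y - 3)(y + 1)(y + 3) = 0 at y ∈ {-3, -1, 0, 3}.
The Hessian is diagonal: diag(V_xx, V_yy). Second derivatives: V_xx(-2)=16, V_xx(-1)=-8, V_xx(0)=16; V_yy(-3)=720, V_yy(-1)=-160, V_yy(0)=180, V_yy(3)=-1440.
Local maxima occur where both diagonal entries negative: (-1, -1), (-1, 3). Count: 2.

2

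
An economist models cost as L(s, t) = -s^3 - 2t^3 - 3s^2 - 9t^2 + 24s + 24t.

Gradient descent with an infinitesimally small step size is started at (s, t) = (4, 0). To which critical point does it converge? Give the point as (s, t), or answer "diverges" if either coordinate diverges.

L is separable, so gradient descent decouples: s follows -∂L/∂s, t follows -∂L/∂t.
∂L/∂s = -3(s - 2)(s + 4); at s=4 this is -48, so s increases.
∂L/∂t = -6(t - 1)(t + 4); at t=0 this is 24, so t decreases.
The s-coordinate has no critical point in that direction and runs off to infinity.

diverges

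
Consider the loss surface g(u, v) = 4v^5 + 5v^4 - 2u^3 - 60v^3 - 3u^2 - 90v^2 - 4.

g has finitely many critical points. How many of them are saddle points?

g separates as a function of u plus a function of v, so ∇g=0 decouples.
∂g/∂u = -6u(u + 1) = 0 at u ∈ {-1, 0}; ∂g/∂v = 20v(v - 3)(v + 1)(v + 3) = 0 at v ∈ {-3, -1, 0, 3}.
The Hessian is diagonal: diag(g_uu, g_vv). Second derivatives: g_uu(-1)=6, g_uu(0)=-6; g_vv(-3)=-720, g_vv(-1)=160, g_vv(0)=-180, g_vv(3)=1440.
Saddle points occur where the two diagonal entries have opposite signs: (-1, -3), (-1, 0), (0, -1), (0, 3). Count: 4.

4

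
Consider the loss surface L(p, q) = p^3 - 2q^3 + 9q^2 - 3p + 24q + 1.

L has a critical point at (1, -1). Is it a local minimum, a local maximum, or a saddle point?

The mixed partial ∂²L/∂p∂q is 0, so the Hessian at any point is diag(L_pp, L_qq) = diag(6p, 6(-2q + 3)).
At (1, -1): H = diag(6, 30).
Both eigenvalues are positive, so H is positive definite: a local minimum.

local minimum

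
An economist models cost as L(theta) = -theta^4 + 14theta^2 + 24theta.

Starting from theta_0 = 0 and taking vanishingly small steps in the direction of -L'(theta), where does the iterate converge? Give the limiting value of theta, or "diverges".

L'(theta) = -4(theta - 3)(theta + 1)(theta + 2), so L'(0) = 24.
Gradient descent moves in the -L' direction, i.e. theta is decreasing.
The nearest critical point in that direction is theta = -1, where L'' = 16 > 0 (a local minimum). The iterate converges there.

-1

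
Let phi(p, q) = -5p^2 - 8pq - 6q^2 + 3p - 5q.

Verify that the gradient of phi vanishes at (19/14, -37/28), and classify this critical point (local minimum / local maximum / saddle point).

local maximum

∇phi = (-10p - 8q + 3, -8p - 12q - 5); substituting (19/14, -37/28) gives ∇phi = (0, 0), so (19/14, -37/28) is indeed a critical point.
The Hessian of phi is constant: H = [[-10, -8], [-8, -12]].
det(H) = (-10)·(-12) − (-8)² = 56.
det(H) > 0 and tr(H) = -22 < 0, so H is negative definite and the point is a local maximum.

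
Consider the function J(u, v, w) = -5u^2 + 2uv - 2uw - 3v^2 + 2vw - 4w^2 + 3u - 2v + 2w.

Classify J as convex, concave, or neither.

J is quadratic, so its Hessian is the constant matrix H = [[-10, 2, -2], [2, -6, 2], [-2, 2, -8]].
Leading principal minors: -10, 56, -400.
Signs alternate −, +, − ⇒ H ≺ 0 ⇒ concave.

concave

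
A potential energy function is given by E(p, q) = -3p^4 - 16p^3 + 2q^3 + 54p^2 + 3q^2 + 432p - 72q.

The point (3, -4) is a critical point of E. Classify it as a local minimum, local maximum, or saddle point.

local maximum

The mixed partial ∂²E/∂p∂q is 0, so the Hessian at any point is diag(E_pp, E_qq) = diag(12(-3p^2 - 8p + 9), 6(2q + 1)).
At (3, -4): H = diag(-504, -42).
Both eigenvalues are negative, so H is negative definite: a local maximum.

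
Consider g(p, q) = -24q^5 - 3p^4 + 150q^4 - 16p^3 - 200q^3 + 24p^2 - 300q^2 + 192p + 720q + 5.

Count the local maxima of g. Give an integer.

g separates as a function of p plus a function of q, so ∇g=0 decouples.
∂g/∂p = -12(p - 2)(p + 2)(p + 4) = 0 at p ∈ {-4, -2, 2}; ∂g/∂q = -120(q - 3)(q - 2)(q - 1)(q + 1) = 0 at q ∈ {-1, 1, 2, 3}.
The Hessian is diagonal: diag(g_pp, g_qq). Second derivatives: g_pp(-4)=-144, g_pp(-2)=96, g_pp(2)=-288; g_qq(-1)=2880, g_qq(1)=-480, g_qq(2)=360, g_qq(3)=-960.
Local maxima occur where both diagonal entries negative: (-4, 1), (-4, 3), (2, 1), (2, 3). Count: 4.

4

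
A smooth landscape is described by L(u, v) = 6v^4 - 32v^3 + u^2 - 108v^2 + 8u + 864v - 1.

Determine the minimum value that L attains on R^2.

-2231

L(u,v) separates as P(u) + Q(v) − 1, so its minimum is min P + min Q − 1.
P'(u) = 2u + 8 vanishes at u ∈ {-4}; Q'(v) = 24(v - 4)(v - 3)(v + 3) vanishes at v ∈ {-3, 3, 4}.
Local minima of P (where P''>0): P(-4)=-16. Local minima of Q: Q(-3)=-2214, Q(4)=1216.
So the global minimum of L is P(-4) + Q(-3) − 1 = -16 − 2214 − 1 = -2231, attained at (-4, -3).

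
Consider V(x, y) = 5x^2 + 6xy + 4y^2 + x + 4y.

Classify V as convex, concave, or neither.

V is quadratic, so its Hessian is the constant matrix H = [[10, 6], [6, 8]].
det(H) = 44, tr(H) = 18.
det(H) > 0 and tr(H) > 0, so H is positive definite everywhere: convex.

convex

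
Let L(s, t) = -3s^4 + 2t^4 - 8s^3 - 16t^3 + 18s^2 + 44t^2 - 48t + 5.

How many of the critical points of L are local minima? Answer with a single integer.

L separates as a function of s plus a function of t, so ∇L=0 decouples.
∂L/∂s = -12s(s - 1)(s + 3) = 0 at s ∈ {-3, 0, 1}; ∂L/∂t = 8(t - 3)(t - 2)(t - 1) = 0 at t ∈ {1, 2, 3}.
The Hessian is diagonal: diag(L_ss, L_tt). Second derivatives: L_ss(-3)=-144, L_ss(0)=36, L_ss(1)=-48; L_tt(1)=16, L_tt(2)=-8, L_tt(3)=16.
Local minima occur where both diagonal entries positive: (0, 1), (0, 3). Count: 2.

2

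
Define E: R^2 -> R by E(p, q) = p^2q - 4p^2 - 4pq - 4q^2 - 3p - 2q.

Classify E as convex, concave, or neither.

neither

The term p^2q is cubic, so the Hessian is not constant.
∂²E/∂p² = 2q - 8, which takes both signs as q varies (negative for sufficiently negative q). A diagonal entry of the Hessian changing sign means the Hessian is neither positive- nor negative-semidefinite on all of R^2.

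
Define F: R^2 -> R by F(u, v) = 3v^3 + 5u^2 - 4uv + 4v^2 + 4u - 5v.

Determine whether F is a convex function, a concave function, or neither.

neither

The term 3v^3 is cubic, so the Hessian is not constant.
∂²F/∂v² = 18v + 8, which takes both signs as v varies (negative for sufficiently negative v). A diagonal entry of the Hessian changing sign means the Hessian is neither positive- nor negative-semidefinite on all of R^2.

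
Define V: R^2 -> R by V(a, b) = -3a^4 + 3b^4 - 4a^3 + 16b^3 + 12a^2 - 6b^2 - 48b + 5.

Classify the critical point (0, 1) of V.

The mixed partial ∂²V/∂a∂b is 0, so the Hessian at any point is diag(V_aa, V_bb) = diag(12(-3a^2 - 2a + 2), 12(3b^2 + 8b - 1)).
At (0, 1): H = diag(24, 120).
Both eigenvalues are positive, so H is positive definite: a local minimum.

local minimum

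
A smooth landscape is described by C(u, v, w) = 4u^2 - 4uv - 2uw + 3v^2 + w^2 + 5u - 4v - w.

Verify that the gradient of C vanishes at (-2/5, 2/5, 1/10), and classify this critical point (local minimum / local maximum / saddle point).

∇C = (8u - 4v - 2w + 5, -4u + 6v - 4, -2u + 2w - 1); substituting (-2/5, 2/5, 1/10) gives ∇C = (0, 0, 0), so (-2/5, 2/5, 1/10) is indeed a critical point.
The Hessian is constant: H = [[8, -4, -2], [-4, 6, 0], [-2, 0, 2]].
Leading principal minors: Δ₁ = 8, Δ₂ = 32, Δ₃ = 40.
All leading minors are positive, so H is positive definite: a local minimum.

local minimum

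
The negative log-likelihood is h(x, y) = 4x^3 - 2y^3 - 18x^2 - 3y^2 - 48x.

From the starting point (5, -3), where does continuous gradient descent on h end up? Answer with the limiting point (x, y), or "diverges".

(4, -1)

h is separable, so gradient descent decouples: x follows -∂h/∂x, y follows -∂h/∂y.
∂h/∂x = 12(x - 4)(x + 1); at x=5 this is 72, so x decreases.
∂h/∂y = -6y(y + 1); at y=-3 this is -36, so y increases.
x converges to its nearest critical value 4 (a local min of the x-part); y converges to -1. The iterate converges to (4, -1).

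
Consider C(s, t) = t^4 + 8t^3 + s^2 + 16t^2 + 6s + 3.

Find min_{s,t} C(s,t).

-6

C(s,t) separates as P(s) + Q(t) + 3, so its minimum is min P + min Q + 3.
P'(s) = 2s + 6 vanishes at s ∈ {-3}; Q'(t) = 4t(t + 2)(t + 4) vanishes at t ∈ {-4, -2, 0}.
Local minima of P (where P''>0): P(-3)=-9. Local minima of Q: Q(-4)=0, Q(0)=0.
So the global minimum of C is P(-3) + Q(-4) + 3 = -9 + 0 + 3 = -6, attained at (-3, -4).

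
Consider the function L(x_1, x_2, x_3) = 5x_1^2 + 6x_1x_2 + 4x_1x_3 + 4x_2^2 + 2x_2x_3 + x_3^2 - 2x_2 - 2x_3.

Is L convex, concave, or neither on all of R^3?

L is quadratic, so its Hessian is the constant matrix H = [[10, 6, 4], [6, 8, 2], [4, 2, 2]].
Leading principal minors: 10, 44, 16.
All positive ⇒ H ≻ 0 ⇒ convex.

convex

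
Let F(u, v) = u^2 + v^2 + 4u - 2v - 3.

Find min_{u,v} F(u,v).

F(u,v) separates as P(u) + Q(v) − 3, so its minimum is min P + min Q − 3.
P'(u) = 2u + 4 vanishes at u ∈ {-2}; Q'(v) = 2v - 2 vanishes at v ∈ {1}.
Local minima of P (where P''>0): P(-2)=-4. Local minima of Q: Q(1)=-1.
So the global minimum of F is P(-2) + Q(1) − 3 = -4 − 1 − 3 = -8, attained at (-2, 1).

-8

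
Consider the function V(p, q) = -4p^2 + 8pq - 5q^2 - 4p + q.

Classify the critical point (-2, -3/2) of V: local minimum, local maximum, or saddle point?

The Hessian of V is constant: H = [[-8, 8], [8, -10]].
det(H) = (-8)·(-10) − 8² = 16.
det(H) > 0 and tr(H) = -18 < 0, so H is negative definite and the point is a local maximum.

local maximum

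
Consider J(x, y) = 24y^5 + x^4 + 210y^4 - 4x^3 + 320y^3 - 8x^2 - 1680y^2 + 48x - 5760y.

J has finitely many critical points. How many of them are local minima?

4

J separates as a function of x plus a function of y, so ∇J=0 decouples.
∂J/∂x = 4(x - 3)(x - 2)(x + 2) = 0 at x ∈ {-2, 2, 3}; ∂J/∂y = 120(y - 2)(y + 2)(y + 3)(y + 4) = 0 at y ∈ {-4, -3, -2, 2}.
The Hessian is diagonal: diag(J_xx, J_yy). Second derivatives: J_xx(-2)=80, J_xx(2)=-16, J_xx(3)=20; J_yy(-4)=-1440, J_yy(-3)=600, J_yy(-2)=-960, J_yy(2)=14400.
Local minima occur where both diagonal entries positive: (-2, -3), (-2, 2), (3, -3), (3, 2). Count: 4.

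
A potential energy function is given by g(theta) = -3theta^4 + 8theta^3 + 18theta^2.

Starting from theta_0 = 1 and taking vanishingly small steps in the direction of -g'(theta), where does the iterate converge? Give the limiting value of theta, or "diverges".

g'(theta) = -12theta(theta - 3)(theta + 1), so g'(1) = 48.
Gradient descent moves in the -g' direction, i.e. theta is decreasing.
The nearest critical point in that direction is theta = 0, where g'' = 36 > 0 (a local minimum). The iterate converges there.

0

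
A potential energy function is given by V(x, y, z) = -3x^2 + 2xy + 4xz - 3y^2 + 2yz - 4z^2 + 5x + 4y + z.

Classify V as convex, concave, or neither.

V is quadratic, so its Hessian is the constant matrix H = [[-6, 2, 4], [2, -6, 2], [4, 2, -8]].
Leading principal minors: -6, 32, -104.
Signs alternate −, +, − ⇒ H ≺ 0 ⇒ concave.

concave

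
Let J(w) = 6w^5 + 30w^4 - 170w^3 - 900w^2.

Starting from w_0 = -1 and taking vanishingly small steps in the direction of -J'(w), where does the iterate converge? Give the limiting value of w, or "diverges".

-3

J'(w) = 30w(w - 4)(w + 3)(w + 5), so J'(-1) = 1200.
Gradient descent moves in the -J' direction, i.e. w is decreasing.
The nearest critical point in that direction is w = -3, where J'' = 1260 > 0 (a local minimum). The iterate converges there.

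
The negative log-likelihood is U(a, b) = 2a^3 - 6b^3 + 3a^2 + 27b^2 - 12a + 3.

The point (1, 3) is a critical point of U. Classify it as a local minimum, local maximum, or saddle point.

saddle point

The mixed partial ∂²U/∂a∂b is 0, so the Hessian at any point is diag(U_aa, U_bb) = diag(6(2a + 1), 18(-2b + 3)).
At (1, 3): H = diag(18, -54).
The eigenvalues have opposite signs, so H is indefinite: a saddle point.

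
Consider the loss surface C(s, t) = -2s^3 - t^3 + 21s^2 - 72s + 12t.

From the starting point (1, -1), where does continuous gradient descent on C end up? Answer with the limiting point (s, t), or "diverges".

C is separable, so gradient descent decouples: s follows -∂C/∂s, t follows -∂C/∂t.
∂C/∂s = -6(s - 4)(s - 3); at s=1 this is -36, so s increases.
∂C/∂t = -3(t - 2)(t + 2); at t=-1 this is 9, so t decreases.
s converges to its nearest critical value 3 (a local min of the s-part); t converges to -2. The iterate converges to (3, -2).

(3, -2)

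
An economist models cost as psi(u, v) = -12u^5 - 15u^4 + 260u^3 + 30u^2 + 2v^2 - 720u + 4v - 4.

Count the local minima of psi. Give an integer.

2

psi separates as a function of u plus a function of v, so ∇psi=0 decouples.
∂psi/∂u = -60(u - 3)(u - 1)(u + 1)(u + 4) = 0 at u ∈ {-4, -1, 1, 3}; ∂psi/∂v = 4(v + 1) = 0 at v ∈ {-1}.
The Hessian is diagonal: diag(psi_uu, psi_vv). Second derivatives: psi_uu(-4)=6300, psi_uu(-1)=-1440, psi_uu(1)=1200, psi_uu(3)=-3360; psi_vv(-1)=4.
Local minima occur where both diagonal entries positive: (-4, -1), (1, -1). Count: 2.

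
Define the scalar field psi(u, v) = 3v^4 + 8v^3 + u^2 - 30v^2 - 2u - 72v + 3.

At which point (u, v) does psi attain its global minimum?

(1, 2)

psi(u,v) separates as P(u) + Q(v) + 3, so its minimum is min P + min Q + 3.
P'(u) = 2u - 2 vanishes at u ∈ {1}; Q'(v) = 12(v - 2)(v + 1)(v + 3) vanishes at v ∈ {-3, -1, 2}.
Local minima of P (where P''>0): P(1)=-1. Local minima of Q: Q(-3)=-27, Q(2)=-152.
So the global minimum of psi is P(1) + Q(2) + 3 = -1 − 152 + 3 = -150, attained at (1, 2).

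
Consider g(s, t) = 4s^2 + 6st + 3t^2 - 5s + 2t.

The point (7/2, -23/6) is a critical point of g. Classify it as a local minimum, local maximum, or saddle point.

The Hessian of g is constant: H = [[8, 6], [6, 6]].
det(H) = 8·6 − 6² = 12.
det(H) > 0 and tr(H) = 14 > 0, so H is positive definite and the point is a local minimum.

local minimum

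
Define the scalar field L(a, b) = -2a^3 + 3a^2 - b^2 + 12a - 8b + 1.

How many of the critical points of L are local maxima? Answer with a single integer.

L separates as a function of a plus a function of b, so ∇L=0 decouples.
∂L/∂a = -6(a - 2)(a + 1) = 0 at a ∈ {-1, 2}; ∂L/∂b = -2(b + 4) = 0 at b ∈ {-4}.
The Hessian is diagonal: diag(L_aa, L_bb). Second derivatives: L_aa(-1)=18, L_aa(2)=-18; L_bb(-4)=-2.
Local maxima occur where both diagonal entries negative: (2, -4). Count: 1.

1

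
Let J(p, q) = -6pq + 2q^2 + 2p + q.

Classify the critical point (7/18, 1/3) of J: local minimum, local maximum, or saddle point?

The Hessian of J is constant: H = [[0, -6], [-6, 4]].
det(H) = 0·4 − (-6)² = -36.
Since det(H) < 0, H is indefinite and the critical point is a saddle point.

saddle point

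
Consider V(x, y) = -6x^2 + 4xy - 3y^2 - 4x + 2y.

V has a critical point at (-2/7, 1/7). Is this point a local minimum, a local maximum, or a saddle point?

The Hessian of V is constant: H = [[-12, 4], [4, -6]].
det(H) = (-12)·(-6) − 4² = 56.
det(H) > 0 and tr(H) = -18 < 0, so H is negative definite and the point is a local maximum.

local maximum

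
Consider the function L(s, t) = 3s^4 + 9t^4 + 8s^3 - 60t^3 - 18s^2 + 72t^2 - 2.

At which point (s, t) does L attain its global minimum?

(-3, 4)

L(s,t) separates as P(s) + Q(t) − 2, so its minimum is min P + min Q − 2.
P'(s) = 12s(s - 1)(s + 3) vanishes at s ∈ {-3, 0, 1}; Q'(t) = 36t(t - 4)(t - 1) vanishes at t ∈ {0, 1, 4}.
Local minima of P (where P''>0): P(-3)=-135, P(1)=-7. Local minima of Q: Q(0)=0, Q(4)=-384.
So the global minimum of L is P(-3) + Q(4) − 2 = -135 − 384 − 2 = -521, attained at (-3, 4).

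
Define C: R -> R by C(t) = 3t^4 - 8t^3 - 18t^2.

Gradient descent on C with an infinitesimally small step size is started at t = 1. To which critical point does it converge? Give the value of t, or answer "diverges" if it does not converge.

C'(t) = 12t(t - 3)(t + 1), so C'(1) = -48.
Gradient descent moves in the -C' direction, i.e. t is increasing.
The nearest critical point in that direction is t = 3, where C'' = 144 > 0 (a local minimum). The iterate converges there.

3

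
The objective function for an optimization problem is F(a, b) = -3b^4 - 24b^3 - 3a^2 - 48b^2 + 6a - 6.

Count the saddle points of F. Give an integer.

F separates as a function of a plus a function of b, so ∇F=0 decouples.
∂F/∂a = -6(a - 1) = 0 at a ∈ {1}; ∂F/∂b = -12b(b + 2)(b + 4) = 0 at b ∈ {-4, -2, 0}.
The Hessian is diagonal: diag(F_aa, F_bb). Second derivatives: F_aa(1)=-6; F_bb(-4)=-96, F_bb(-2)=48, F_bb(0)=-96.
Saddle points occur where the two diagonal entries have opposite signs: (1, -2). Count: 1.

1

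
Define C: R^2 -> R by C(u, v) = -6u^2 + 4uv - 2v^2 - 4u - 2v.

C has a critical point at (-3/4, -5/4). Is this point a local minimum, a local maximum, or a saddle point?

The Hessian of C is constant: H = [[-12, 4], [4, -4]].
det(H) = (-12)·(-4) − 4² = 32.
det(H) > 0 and tr(H) = -16 < 0, so H is negative definite and the point is a local maximum.

local maximum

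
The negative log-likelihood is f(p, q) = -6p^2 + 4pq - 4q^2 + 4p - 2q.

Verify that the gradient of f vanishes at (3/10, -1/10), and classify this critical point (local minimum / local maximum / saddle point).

local maximum

∇f = (-12p + 4q + 4, 4p - 8q - 2); substituting (3/10, -1/10) gives ∇f = (0, 0), so (3/10, -1/10) is indeed a critical point.
The Hessian of f is constant: H = [[-12, 4], [4, -8]].
det(H) = (-12)·(-8) − 4² = 80.
det(H) > 0 and tr(H) = -20 < 0, so H is negative definite and the point is a local maximum.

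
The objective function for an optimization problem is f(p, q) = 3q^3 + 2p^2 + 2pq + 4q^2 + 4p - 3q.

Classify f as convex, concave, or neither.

neither

The term 3q^3 is cubic, so the Hessian is not constant.
∂²f/∂q² = 18q + 8, which takes both signs as q varies (negative for sufficiently negative q). A diagonal entry of the Hessian changing sign means the Hessian is neither positive- nor negative-semidefinite on all of R^2.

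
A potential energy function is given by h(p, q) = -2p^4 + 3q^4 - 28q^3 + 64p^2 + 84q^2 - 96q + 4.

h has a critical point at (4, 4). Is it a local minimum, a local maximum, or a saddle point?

The mixed partial ∂²h/∂p∂q is 0, so the Hessian at any point is diag(h_pp, h_qq) = diag(8(-3p^2 + 16), 12(3q^2 - 14q + 14)).
At (4, 4): H = diag(-256, 72).
The eigenvalues have opposite signs, so H is indefinite: a saddle point.

saddle point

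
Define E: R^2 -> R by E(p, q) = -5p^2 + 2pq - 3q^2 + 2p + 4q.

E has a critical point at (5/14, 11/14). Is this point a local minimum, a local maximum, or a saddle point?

The Hessian of E is constant: H = [[-10, 2], [2, -6]].
det(H) = (-10)·(-6) − 2² = 56.
det(H) > 0 and tr(H) = -16 < 0, so H is negative definite and the point is a local maximum.

local maximum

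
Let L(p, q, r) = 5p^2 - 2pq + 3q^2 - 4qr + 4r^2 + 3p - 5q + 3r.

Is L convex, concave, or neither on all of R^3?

L is quadratic, so its Hessian is the constant matrix H = [[10, -2, 0], [-2, 6, -4], [0, -4, 8]].
Leading principal minors: 10, 56, 288.
All positive ⇒ H ≻ 0 ⇒ convex.

convex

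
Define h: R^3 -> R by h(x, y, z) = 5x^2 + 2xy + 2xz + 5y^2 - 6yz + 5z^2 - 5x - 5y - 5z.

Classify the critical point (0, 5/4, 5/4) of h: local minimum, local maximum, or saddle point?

The Hessian is constant: H = [[10, 2, 2], [2, 10, -6], [2, -6, 10]].
Leading principal minors: Δ₁ = 10, Δ₂ = 96, Δ₃ = 512.
All leading minors are positive, so H is positive definite: a local minimum.

local minimum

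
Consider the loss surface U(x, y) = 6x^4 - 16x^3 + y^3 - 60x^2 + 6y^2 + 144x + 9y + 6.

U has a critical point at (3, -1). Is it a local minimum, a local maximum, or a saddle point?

The mixed partial ∂²U/∂x∂y is 0, so the Hessian at any point is diag(U_xx, U_yy) = diag(24(3x^2 - 4x - 5), 6(y + 2)).
At (3, -1): H = diag(240, 6).
Both eigenvalues are positive, so H is positive definite: a local minimum.

local minimum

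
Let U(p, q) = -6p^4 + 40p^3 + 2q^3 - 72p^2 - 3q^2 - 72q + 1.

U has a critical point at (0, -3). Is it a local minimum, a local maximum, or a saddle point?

The mixed partial ∂²U/∂p∂q is 0, so the Hessian at any point is diag(U_pp, U_qq) = diag(24(-3p^2 + 10p - 6), 6(2q - 1)).
At (0, -3): H = diag(-144, -42).
Both eigenvalues are negative, so H is negative definite: a local maximum.

local maximum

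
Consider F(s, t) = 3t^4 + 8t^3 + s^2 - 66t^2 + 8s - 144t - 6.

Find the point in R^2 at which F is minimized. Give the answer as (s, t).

(-4, 3)

F(s,t) separates as P(s) + Q(t) − 6, so its minimum is min P + min Q − 6.
P'(s) = 2s + 8 vanishes at s ∈ {-4}; Q'(t) = 12(t - 3)(t + 1)(t + 4) vanishes at t ∈ {-4, -1, 3}.
Local minima of P (where P''>0): P(-4)=-16. Local minima of Q: Q(-4)=-224, Q(3)=-567.
So the global minimum of F is P(-4) + Q(3) − 6 = -16 − 567 − 6 = -589, attained at (-4, 3).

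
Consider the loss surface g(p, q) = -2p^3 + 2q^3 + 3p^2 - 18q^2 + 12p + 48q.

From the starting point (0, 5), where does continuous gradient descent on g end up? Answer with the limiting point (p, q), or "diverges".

g is separable, so gradient descent decouples: p follows -∂g/∂p, q follows -∂g/∂q.
∂g/∂p = -6(p - 2)(p + 1); at p=0 this is 12, so p decreases.
∂g/∂q = 6(q - 4)(q - 2); at q=5 this is 18, so q decreases.
p converges to its nearest critical value -1 (a local min of the p-part); q converges to 4. The iterate converges to (-1, 4).

(-1, 4)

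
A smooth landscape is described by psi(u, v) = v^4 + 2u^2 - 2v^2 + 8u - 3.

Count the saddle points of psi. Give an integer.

1

psi separates as a function of u plus a function of v, so ∇psi=0 decouples.
∂psi/∂u = 4(u + 2) = 0 at u ∈ {-2}; ∂psi/∂v = 4v(v - 1)(v + 1) = 0 at v ∈ {-1, 0, 1}.
The Hessian is diagonal: diag(psi_uu, psi_vv). Second derivatives: psi_uu(-2)=4; psi_vv(-1)=8, psi_vv(0)=-4, psi_vv(1)=8.
Saddle points occur where the two diagonal entries have opposite signs: (-2, 0). Count: 1.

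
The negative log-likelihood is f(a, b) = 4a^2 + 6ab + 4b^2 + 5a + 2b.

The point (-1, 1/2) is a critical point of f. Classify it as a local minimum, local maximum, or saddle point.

The Hessian of f is constant: H = [[8, 6], [6, 8]].
det(H) = 8·8 − 6² = 28.
det(H) > 0 and tr(H) = 16 > 0, so H is positive definite and the point is a local minimum.

local minimum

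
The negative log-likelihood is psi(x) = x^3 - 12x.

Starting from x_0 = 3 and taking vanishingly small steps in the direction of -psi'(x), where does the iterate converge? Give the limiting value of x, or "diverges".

2

psi'(x) = 3(x - 2)(x + 2), so psi'(3) = 15.
Gradient descent moves in the -psi' direction, i.e. x is decreasing.
The nearest critical point in that direction is x = 2, where psi'' = 12 > 0 (a local minimum). The iterate converges there.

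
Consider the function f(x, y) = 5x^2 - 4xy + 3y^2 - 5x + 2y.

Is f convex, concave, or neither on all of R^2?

f is quadratic, so its Hessian is the constant matrix H = [[10, -4], [-4, 6]].
det(H) = 44, tr(H) = 16.
det(H) > 0 and tr(H) > 0, so H is positive definite everywhere: convex.

convex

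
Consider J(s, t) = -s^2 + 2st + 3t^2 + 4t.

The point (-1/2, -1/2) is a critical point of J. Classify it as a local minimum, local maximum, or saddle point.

The Hessian of J is constant: H = [[-2, 2], [2, 6]].
det(H) = (-2)·6 − 2² = -16.
Since det(H) < 0, H is indefinite and the critical point is a saddle point.

saddle point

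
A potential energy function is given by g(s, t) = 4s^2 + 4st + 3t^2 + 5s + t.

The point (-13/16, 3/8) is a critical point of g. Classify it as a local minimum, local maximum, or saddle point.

local minimum

The Hessian of g is constant: H = [[8, 4], [4, 6]].
det(H) = 8·6 − 4² = 32.
det(H) > 0 and tr(H) = 14 > 0, so H is positive definite and the point is a local minimum.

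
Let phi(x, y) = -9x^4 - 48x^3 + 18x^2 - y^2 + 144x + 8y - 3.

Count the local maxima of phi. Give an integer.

phi separates as a function of x plus a function of y, so ∇phi=0 decouples.
∂phi/∂x = -36(x - 1)(x + 1)(x + 4) = 0 at x ∈ {-4, -1, 1}; ∂phi/∂y = -2(y - 4) = 0 at y ∈ {4}.
The Hessian is diagonal: diag(phi_xx, phi_yy). Second derivatives: phi_xx(-4)=-540, phi_xx(-1)=216, phi_xx(1)=-360; phi_yy(4)=-2.
Local maxima occur where both diagonal entries negative: (-4, 4), (1, 4). Count: 2.

2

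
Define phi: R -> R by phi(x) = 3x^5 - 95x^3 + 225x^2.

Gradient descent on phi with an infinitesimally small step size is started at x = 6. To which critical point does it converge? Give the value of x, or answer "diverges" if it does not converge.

3

phi'(x) = 15x(x - 3)(x - 2)(x + 5), so phi'(6) = 11880.
Gradient descent moves in the -phi' direction, i.e. x is decreasing.
The nearest critical point in that direction is x = 3, where phi'' = 360 > 0 (a local minimum). The iterate converges there.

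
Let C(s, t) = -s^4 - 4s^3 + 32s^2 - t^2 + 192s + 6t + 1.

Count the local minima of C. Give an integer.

0

C separates as a function of s plus a function of t, so ∇C=0 decouples.
∂C/∂s = -4(s - 4)(s + 3)(s + 4) = 0 at s ∈ {-4, -3, 4}; ∂C/∂t = -2(t - 3) = 0 at t ∈ {3}.
The Hessian is diagonal: diag(C_ss, C_tt). Second derivatives: C_ss(-4)=-32, C_ss(-3)=28, C_ss(4)=-224; C_tt(3)=-2.
Local minima occur where both diagonal entries positive: none. Count: 0.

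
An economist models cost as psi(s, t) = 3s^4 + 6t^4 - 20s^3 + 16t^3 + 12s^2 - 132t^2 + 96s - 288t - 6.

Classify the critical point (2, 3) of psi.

The mixed partial ∂²psi/∂s∂t is 0, so the Hessian at any point is diag(psi_ss, psi_tt) = diag(12(3s^2 - 10s + 2), 24(3t^2 + 4t - 11)).
At (2, 3): H = diag(-72, 672).
The eigenvalues have opposite signs, so H is indefinite: a saddle point.

saddle point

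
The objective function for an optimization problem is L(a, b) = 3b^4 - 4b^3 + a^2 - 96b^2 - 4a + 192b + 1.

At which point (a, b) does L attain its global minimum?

(2, -4)

L(a,b) separates as P(a) + Q(b) + 1, so its minimum is min P + min Q + 1.
P'(a) = 2a - 4 vanishes at a ∈ {2}; Q'(b) = 12(b - 4)(b - 1)(b + 4) vanishes at b ∈ {-4, 1, 4}.
Local minima of P (where P''>0): P(2)=-4. Local minima of Q: Q(-4)=-1280, Q(4)=-256.
So the global minimum of L is P(2) + Q(-4) + 1 = -4 − 1280 + 1 = -1283, attained at (2, -4).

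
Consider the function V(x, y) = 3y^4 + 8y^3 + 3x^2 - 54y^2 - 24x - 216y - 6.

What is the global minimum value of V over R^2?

-729

V(x,y) separates as P(x) + Q(y) − 6, so its minimum is min P + min Q − 6.
P'(x) = 6x - 24 vanishes at x ∈ {4}; Q'(y) = 12(y - 3)(y + 2)(y + 3) vanishes at y ∈ {-3, -2, 3}.
Local minima of P (where P''>0): P(4)=-48. Local minima of Q: Q(-3)=189, Q(3)=-675.
So the global minimum of V is P(4) + Q(3) − 6 = -48 − 675 − 6 = -729, attained at (4, 3).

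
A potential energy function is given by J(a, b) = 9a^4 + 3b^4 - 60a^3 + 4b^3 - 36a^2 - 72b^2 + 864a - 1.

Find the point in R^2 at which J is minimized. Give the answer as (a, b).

(-2, -4)

J(a,b) separates as P(a) + Q(b) − 1, so its minimum is min P + min Q − 1.
P'(a) = 36(a - 4)(a - 3)(a + 2) vanishes at a ∈ {-2, 3, 4}; Q'(b) = 12b(b - 3)(b + 4) vanishes at b ∈ {-4, 0, 3}.
Local minima of P (where P''>0): P(-2)=-1248, P(4)=1344. Local minima of Q: Q(-4)=-640, Q(3)=-297.
So the global minimum of J is P(-2) + Q(-4) − 1 = -1248 − 640 − 1 = -1889, attained at (-2, -4).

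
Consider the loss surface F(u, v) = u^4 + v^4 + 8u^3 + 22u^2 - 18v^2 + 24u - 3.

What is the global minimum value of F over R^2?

-93

F(u,v) separates as P(u) + Q(v) − 3, so its minimum is min P + min Q − 3.
P'(u) = 4(u + 1)(u + 2)(u + 3) vanishes at u ∈ {-3, -2, -1}; Q'(v) = 4v(v - 3)(v + 3) vanishes at v ∈ {-3, 0, 3}.
Local minima of P (where P''>0): P(-3)=-9, P(-1)=-9. Local minima of Q: Q(-3)=-81, Q(3)=-81.
So the global minimum of F is P(-3) + Q(-3) − 3 = -9 − 81 − 3 = -93, attained at (-3, -3).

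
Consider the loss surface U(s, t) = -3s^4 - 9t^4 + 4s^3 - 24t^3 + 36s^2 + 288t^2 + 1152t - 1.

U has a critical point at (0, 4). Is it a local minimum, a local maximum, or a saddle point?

saddle point

The mixed partial ∂²U/∂s∂t is 0, so the Hessian at any point is diag(U_ss, U_tt) = diag(12(-3s^2 + 2s + 6), 36(-3t^2 - 4t + 16)).
At (0, 4): H = diag(72, -1728).
The eigenvalues have opposite signs, so H is indefinite: a saddle point.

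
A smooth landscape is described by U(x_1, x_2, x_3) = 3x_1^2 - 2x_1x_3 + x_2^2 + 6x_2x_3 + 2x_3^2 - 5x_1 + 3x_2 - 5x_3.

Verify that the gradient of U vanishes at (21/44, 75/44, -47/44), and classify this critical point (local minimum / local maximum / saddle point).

saddle point

∇U = (6x_1 - 2x_3 - 5, 2x_2 + 6x_3 + 3, -2x_1 + 6x_2 + 4x_3 - 5); substituting (21/44, 75/44, -47/44) gives ∇U = (0, 0, 0), so (21/44, 75/44, -47/44) is indeed a critical point.
The Hessian is constant: H = [[6, 0, -2], [0, 2, 6], [-2, 6, 4]].
Leading principal minors: Δ₁ = 6, Δ₂ = 12, Δ₃ = -176.
The minors fit neither the all-positive nor the alternating-sign pattern, so H is indefinite: a saddle point.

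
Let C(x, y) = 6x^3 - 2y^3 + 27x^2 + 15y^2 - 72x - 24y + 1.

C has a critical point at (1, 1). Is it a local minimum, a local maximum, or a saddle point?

The mixed partial ∂²C/∂x∂y is 0, so the Hessian at any point is diag(C_xx, C_yy) = diag(18(2x + 3), 6(-2y + 5)).
At (1, 1): H = diag(90, 18).
Both eigenvalues are positive, so H is positive definite: a local minimum.

local minimum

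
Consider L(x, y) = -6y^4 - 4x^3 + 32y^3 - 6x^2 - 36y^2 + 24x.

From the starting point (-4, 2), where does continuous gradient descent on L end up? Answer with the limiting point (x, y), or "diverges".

L is separable, so gradient descent decouples: x follows -∂L/∂x, y follows -∂L/∂y.
∂L/∂x = -12(x - 1)(x + 2); at x=-4 this is -120, so x increases.
∂L/∂y = -24y(y - 3)(y - 1); at y=2 this is 48, so y decreases.
x converges to its nearest critical value -2 (a local min of the x-part); y converges to 1. The iterate converges to (-2, 1).

(-2, 1)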